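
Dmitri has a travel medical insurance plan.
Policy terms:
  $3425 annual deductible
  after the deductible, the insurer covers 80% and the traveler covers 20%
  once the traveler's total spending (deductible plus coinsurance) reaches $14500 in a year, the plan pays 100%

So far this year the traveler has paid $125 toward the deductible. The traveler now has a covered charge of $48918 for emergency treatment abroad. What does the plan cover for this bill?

$36494.40

$125 of the $3425 deductible is already met, leaving $3300.
The remaining $45618 (= $48918 − $3300) moves to coinsurance.
20% of $45618 = $9123.60 falls to the traveler.
So the traveler owes $3300 + $9123.60 = $12423.60 before any cap.
Cumulative spending $125 + $12423.60 = $12548.60 stays under the $14500 maximum.
The plan picks up $48918 − $12423.60 = $36494.40.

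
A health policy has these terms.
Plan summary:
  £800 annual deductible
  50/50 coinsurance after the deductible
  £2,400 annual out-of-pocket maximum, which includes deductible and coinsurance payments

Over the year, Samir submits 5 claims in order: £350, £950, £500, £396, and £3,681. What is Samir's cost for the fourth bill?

Bill 1, £350: entire amount goes to the deductible. Cost to patient: £350. OOP to date £350.
Bill 2, £950: £450 to deductible, leaving £500; coinsurance £500 × 50% = £250. Patient pays £700; OOP now £1,050.
Bill 3, £500: deductible met; 50% of £500 = £250. Patient pays £250; OOP now £1,300.
Bill 4, £396: deductible already satisfied, so patient's share is 50% × £396 = £198. Cost to patient: £198. OOP to date £1,498.

£198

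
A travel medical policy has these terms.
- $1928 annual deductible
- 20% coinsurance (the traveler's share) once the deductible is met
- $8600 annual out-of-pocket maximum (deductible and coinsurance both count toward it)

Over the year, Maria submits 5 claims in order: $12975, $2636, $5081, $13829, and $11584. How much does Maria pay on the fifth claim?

Bill 1, $12975: deductible takes $1928, $11047 remains; 20% of $11047 = $2209.40. Traveler owes $4137.40 (running OOP $4137.40).
Bill 2, $2636: deductible already satisfied, so traveler's share is 20% × $2636 = $527.20. Traveler owes $527.20 (running OOP $4664.60).
Bill 3, $5081: deductible already satisfied, so traveler's share is 20% × $5081 = $1016.20. Traveler pays $1016.20; OOP now $5680.80.
Bill 4, $13829: 20% coinsurance on $13829 = $2765.80. Cost to traveler: $2765.80. OOP to date $8446.60.
Bill 5, $11584: deductible already satisfied, so traveler's share is 20% × $11584 = $2316.80. That would push OOP to $10763.40, over the $8600 cap, so traveler pays $8600 − $8446.60 = $153.40.

$153.40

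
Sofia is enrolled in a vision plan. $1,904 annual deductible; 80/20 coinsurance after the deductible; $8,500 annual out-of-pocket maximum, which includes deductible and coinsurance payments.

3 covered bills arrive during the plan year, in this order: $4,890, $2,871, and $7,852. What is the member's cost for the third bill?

$1,570.40

Claim 1 — $4,890: deductible takes $1,904, $2,986 remains; member's 20% is $597.20. Cost to member: $2,501.20. OOP to date $2,501.20.
Claim 2 — $2,871: deductible already satisfied, so member's share is 20% × $2,871 = $574.20. Member pays $574.20; OOP now $3,075.40.
Claim 3 — $7,852: 20% coinsurance on $7,852 = $1,570.40. Member owes $1,570.40 (running OOP $4,645.80).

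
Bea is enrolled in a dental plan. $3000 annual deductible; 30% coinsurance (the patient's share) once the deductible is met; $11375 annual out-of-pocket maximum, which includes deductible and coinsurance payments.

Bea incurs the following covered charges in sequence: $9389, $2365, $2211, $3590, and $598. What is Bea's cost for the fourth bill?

$1077

Claim 1 — $9389: $3000 finishes the deductible; $6389 goes to coinsurance; coinsurance $6389 × 30% = $1916.70. Cost to patient: $4916.70. OOP to date $4916.70.
Claim 2 — $2365: deductible already satisfied, so patient's share is 30% × $2365 = $709.50. Patient owes $709.50 (running OOP $5626.20).
Claim 3 — $2211: deductible already satisfied, so patient's share is 30% × $2211 = $663.30. Patient owes $663.30 (running OOP $6289.50).
Claim 4 — $3590: 30% coinsurance on $3590 = $1077. Cost to patient: $1077. OOP to date $7366.50.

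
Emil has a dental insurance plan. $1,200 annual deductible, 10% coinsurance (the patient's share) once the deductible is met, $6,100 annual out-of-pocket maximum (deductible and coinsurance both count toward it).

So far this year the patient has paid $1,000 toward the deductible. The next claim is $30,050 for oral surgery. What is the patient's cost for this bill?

Deductible still to meet: $1,200 − $1,000 = $200.
The remaining $29,850 (= $30,050 − $200) moves to coinsurance.
Patient's 10% share of $29,850 is $2,985.
Patient responsibility before any cap: $200 + $2,985 = $3,185.
Year-to-date out-of-pocket becomes $1,000 + $3,185 = $4,185, still under the $6,100 maximum, so no cap applies.

$3,185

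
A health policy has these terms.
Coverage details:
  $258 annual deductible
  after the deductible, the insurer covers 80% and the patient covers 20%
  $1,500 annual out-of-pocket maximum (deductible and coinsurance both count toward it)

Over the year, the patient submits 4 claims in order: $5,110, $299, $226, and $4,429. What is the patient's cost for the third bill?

Claim 1 — $5,110: $258 finishes the deductible; $4,852 goes to coinsurance; patient's 20% is $970.40. Patient owes $1,228.40 (running OOP $1,228.40).
Claim 2 — $299: deductible met; 20% of $299 = $59.80. Cost to patient: $59.80. OOP to date $1,288.20.
Claim 3 — $226: 20% coinsurance on $226 = $45.20. Cost to patient: $45.20. OOP to date $1,333.40.

$45.20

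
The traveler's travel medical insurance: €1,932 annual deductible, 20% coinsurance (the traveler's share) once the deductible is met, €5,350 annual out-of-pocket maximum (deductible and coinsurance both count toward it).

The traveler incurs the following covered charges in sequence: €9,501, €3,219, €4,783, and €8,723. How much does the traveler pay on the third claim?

Claim 1 — €9,501: €1,932 finishes the deductible; €7,569 goes to coinsurance; coinsurance €7,569 × 20% = €1,513.80. Traveler pays €3,445.80; OOP now €3,445.80.
Claim 2 — €3,219: 20% coinsurance on €3,219 = €643.80. Traveler pays €643.80; OOP now €4,089.60.
Claim 3 — €4,783: deductible met; 20% of €4,783 = €956.60. Traveler pays €956.60; OOP now €5,046.20.

€956.60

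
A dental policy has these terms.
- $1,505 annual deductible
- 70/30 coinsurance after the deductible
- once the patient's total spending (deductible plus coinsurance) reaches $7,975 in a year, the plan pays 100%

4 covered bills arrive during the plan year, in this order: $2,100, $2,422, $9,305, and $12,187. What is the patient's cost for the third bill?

$2,791.50

Claim 1 — $2,100: $1,505 finishes the deductible; $595 goes to coinsurance; patient's 30% is $178.50. Patient owes $1,683.50 (running OOP $1,683.50).
Claim 2 — $2,422: 30% coinsurance on $2,422 = $726.60. Patient owes $726.60 (running OOP $2,410.10).
Claim 3 — $9,305: deductible already satisfied, so patient's share is 30% × $9,305 = $2,791.50. Patient pays $2,791.50; OOP now $5,201.60.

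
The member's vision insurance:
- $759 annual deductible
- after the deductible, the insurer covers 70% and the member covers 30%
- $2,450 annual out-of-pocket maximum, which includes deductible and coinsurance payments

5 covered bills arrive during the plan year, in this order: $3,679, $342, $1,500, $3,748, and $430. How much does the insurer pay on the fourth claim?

#1 ($3,679): $759 to deductible, leaving $2,920; coinsurance $2,920 × 30% = $876. Member owes $1,635 (running OOP $1,635). Insurer: $3,679 − $1,635 = $2,044.
#2 ($342): deductible met; 30% of $342 = $102.60. Member owes $102.60 (running OOP $1,737.60). Plan pays $342 − $102.60 = $239.40.
#3 ($1,500): 30% coinsurance on $1,500 = $450. Cost to member: $450. OOP to date $2,187.60. Insurer: $1,500 − $450 = $1,050.
#4 ($3,748): 30% coinsurance on $3,748 = $1,124.40. OOP would hit $3,312 > $2,450, so the cap limits the member to $2,450 − $2,187.60 = $262.40. Plan pays $3,748 − $262.40 = $3,485.60.

$3,485.60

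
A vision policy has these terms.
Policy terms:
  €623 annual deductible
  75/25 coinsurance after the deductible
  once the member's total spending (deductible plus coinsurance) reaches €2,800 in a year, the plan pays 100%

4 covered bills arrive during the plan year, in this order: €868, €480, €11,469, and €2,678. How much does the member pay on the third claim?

€1,995.75

Bill 1, €868: €623 to deductible, leaving €245; member's 25% is €61.25. Member pays €684.25; OOP now €684.25.
Bill 2, €480: deductible already satisfied, so member's share is 25% × €480 = €120. Member owes €120 (running OOP €804.25).
Bill 3, €11,469: deductible met; 25% of €11,469 = €2,867.25. Adding that to €804.25 gives €3,671.50, past the €2,800 cap; member pays only €2,800 − €804.25 = €1,995.75.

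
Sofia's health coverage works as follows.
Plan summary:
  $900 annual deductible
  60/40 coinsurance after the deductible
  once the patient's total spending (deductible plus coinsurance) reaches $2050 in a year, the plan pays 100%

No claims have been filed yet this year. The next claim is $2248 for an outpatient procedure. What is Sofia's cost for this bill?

The full $900 deductible is still open; $900 of this bill applies to it.
After the $900 deductible portion, $2248 − $900 = $1348 is subject to coinsurance.
Patient's 40% share of $1348 is $539.20.
Patient responsibility before any cap: $900 + $539.20 = $1439.20.
Year-to-date out-of-pocket becomes $0 + $1439.20 = $1439.20, still under the $2050 maximum, so no cap applies.

$1439.20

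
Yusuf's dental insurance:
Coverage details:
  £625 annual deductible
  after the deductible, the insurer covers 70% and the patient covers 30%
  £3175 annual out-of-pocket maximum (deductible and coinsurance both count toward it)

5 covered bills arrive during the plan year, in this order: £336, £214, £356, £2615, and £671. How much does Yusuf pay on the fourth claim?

Bill 1, £336: fully absorbed by the deductible. Cost to patient: £336. OOP to date £336.
Bill 2, £214: all of it applies to the deductible. Cost to patient: £214. OOP to date £550.
Bill 3, £356: deductible takes £75, £281 remains; 30% of £281 = £84.30. Patient pays £159.30; OOP now £709.30.
Bill 4, £2615: deductible already satisfied, so patient's share is 30% × £2615 = £784.50. Patient pays £784.50; OOP now £1493.80.

£784.50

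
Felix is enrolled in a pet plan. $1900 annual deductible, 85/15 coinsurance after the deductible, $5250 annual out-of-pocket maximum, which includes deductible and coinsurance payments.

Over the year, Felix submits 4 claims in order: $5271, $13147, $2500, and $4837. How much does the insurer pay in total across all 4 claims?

#1 ($5271): deductible takes $1900, $3371 remains; 15% of $3371 = $505.65. Cost to owner: $2405.65. OOP to date $2405.65. Insurer: $5271 − $2405.65 = $2865.35.
#2 ($13147): 15% coinsurance on $13147 = $1972.05. Cost to owner: $1972.05. OOP to date $4377.70. Plan pays $13147 − $1972.05 = $11174.95.
#3 ($2500): 15% coinsurance on $2500 = $375. Owner pays $375; OOP now $4752.70. Plan pays $2500 − $375 = $2125.
#4 ($4837): 15% coinsurance on $4837 = $725.55. That would push OOP to $5478.25, over the $5250 cap, so owner pays $5250 − $4752.70 = $497.30. Plan pays $4837 − $497.30 = $4339.70.
Insurer total: $2865.35 + $11174.95 + $2125 + $4339.70 = $20505.

$20505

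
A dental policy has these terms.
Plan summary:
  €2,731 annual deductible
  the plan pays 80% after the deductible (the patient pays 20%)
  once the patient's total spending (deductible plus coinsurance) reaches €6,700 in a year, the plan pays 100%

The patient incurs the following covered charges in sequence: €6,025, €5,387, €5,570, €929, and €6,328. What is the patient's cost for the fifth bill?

Bill 1, €6,025: €2,731 to deductible, leaving €3,294; coinsurance €3,294 × 20% = €658.80. Patient owes €3,389.80 (running OOP €3,389.80).
Bill 2, €5,387: deductible met; 20% of €5,387 = €1,077.40. Patient owes €1,077.40 (running OOP €4,467.20).
Bill 3, €5,570: deductible already satisfied, so patient's share is 20% × €5,570 = €1,114. Patient pays €1,114; OOP now €5,581.20.
Bill 4, €929: 20% coinsurance on €929 = €185.80. Patient owes €185.80 (running OOP €5,767).
Bill 5, €6,328: 20% coinsurance on €6,328 = €1,265.60. Adding that to €5,767 gives €7,032.60, past the €6,700 cap; patient pays only €6,700 − €5,767 = €933.

€933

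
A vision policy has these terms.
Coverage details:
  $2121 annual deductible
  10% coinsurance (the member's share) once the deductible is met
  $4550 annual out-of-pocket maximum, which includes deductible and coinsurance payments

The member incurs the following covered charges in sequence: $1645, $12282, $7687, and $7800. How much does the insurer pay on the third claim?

#1 ($1645): all of it applies to the deductible. Member pays $1645; OOP now $1645. Insurer: $1645 − $1645 = $0.
#2 ($12282): deductible takes $476, $11806 remains; 10% of $11806 = $1180.60. Member pays $1656.60; OOP now $3301.60. Plan pays $12282 − $1656.60 = $10625.40.
#3 ($7687): deductible met; 10% of $7687 = $768.70. Cost to member: $768.70. OOP to date $4070.30. Plan pays $7687 − $768.70 = $6918.30.

$6918.30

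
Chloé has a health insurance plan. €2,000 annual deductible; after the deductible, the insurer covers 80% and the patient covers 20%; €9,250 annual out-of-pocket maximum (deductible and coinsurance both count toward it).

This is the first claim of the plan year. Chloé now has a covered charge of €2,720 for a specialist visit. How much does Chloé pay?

€2,144

Nothing has been paid toward the €2,000 deductible, so the first €2,000 of this charge is applied there.
That leaves €2,720 − €2,000 = €720 for coinsurance.
Patient's 20% share of €720 is €144.
So the patient owes €2,000 + €144 = €2,144 before any cap.
Year-to-date out-of-pocket becomes €0 + €2,144 = €2,144, still under the €9,250 maximum, so no cap applies.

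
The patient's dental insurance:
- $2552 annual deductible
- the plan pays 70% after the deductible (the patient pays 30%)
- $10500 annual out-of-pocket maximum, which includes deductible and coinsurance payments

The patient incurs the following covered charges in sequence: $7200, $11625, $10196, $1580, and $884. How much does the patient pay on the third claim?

$3058.80

Claim 1 ($7200): deductible takes $2552, $4648 remains; coinsurance $4648 × 30% = $1394.40. Patient pays $3946.40; OOP now $3946.40.
Claim 2 ($11625): 30% coinsurance on $11625 = $3487.50. Patient owes $3487.50 (running OOP $7433.90).
Claim 3 ($10196): deductible met; 30% of $10196 = $3058.80. Patient owes $3058.80 (running OOP $10492.70).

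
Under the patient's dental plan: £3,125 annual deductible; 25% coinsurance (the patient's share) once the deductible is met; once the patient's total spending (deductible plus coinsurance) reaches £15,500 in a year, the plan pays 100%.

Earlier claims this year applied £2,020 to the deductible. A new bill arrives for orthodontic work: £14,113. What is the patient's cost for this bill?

Deductible still to meet: £3,125 − £2,020 = £1,105.
The remaining £13,008 (= £14,113 − £1,105) moves to coinsurance.
Coinsurance: £13,008 × 25% = £3,252.
Patient responsibility before any cap: £1,105 + £3,252 = £4,357.
Total out-of-pocket so far would be £2,020 + £4,357 = £6,377, below the £15,500 cap — no reduction.

£4,357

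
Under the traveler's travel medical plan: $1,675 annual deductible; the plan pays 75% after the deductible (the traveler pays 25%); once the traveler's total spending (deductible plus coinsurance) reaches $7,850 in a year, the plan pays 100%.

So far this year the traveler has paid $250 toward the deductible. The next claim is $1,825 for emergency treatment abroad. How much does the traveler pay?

Remaining deductible: $1,675 − $250 = $1,425.
The remaining $400 (= $1,825 − $1,425) moves to coinsurance.
Coinsurance: $400 × 25% = $100.
So the traveler owes $1,425 + $100 = $1,525 before any cap.
Total out-of-pocket so far would be $250 + $1,525 = $1,775, below the $7,850 cap — no reduction.

$1,525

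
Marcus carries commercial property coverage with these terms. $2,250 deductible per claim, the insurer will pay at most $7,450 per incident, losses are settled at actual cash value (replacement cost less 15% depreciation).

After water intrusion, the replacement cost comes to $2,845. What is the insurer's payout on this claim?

At 15% depreciation, ACV = $2,845 − $426.75 = $2,418.25.
Less the $2,250 deductible: $2,418.25 − $2,250 = $168.25.
$168.25 ≤ $7,450, so the limit doesn't bind; insurer pays $168.25.

$168.25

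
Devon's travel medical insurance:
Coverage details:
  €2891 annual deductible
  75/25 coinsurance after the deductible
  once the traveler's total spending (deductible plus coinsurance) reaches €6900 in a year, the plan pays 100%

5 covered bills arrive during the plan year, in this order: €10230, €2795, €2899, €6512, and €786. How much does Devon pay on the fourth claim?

Claim 1 — €10230: deductible takes €2891, €7339 remains; traveler's 25% is €1834.75. Cost to traveler: €4725.75. OOP to date €4725.75.
Claim 2 — €2795: deductible met; 25% of €2795 = €698.75. Traveler owes €698.75 (running OOP €5424.50).
Claim 3 — €2899: 25% coinsurance on €2899 = €724.75. Cost to traveler: €724.75. OOP to date €6149.25.
Claim 4 — €6512: deductible met; 25% of €6512 = €1628. OOP would hit €7777.25 > €6900, so the cap limits the traveler to €6900 − €6149.25 = €750.75.

€750.75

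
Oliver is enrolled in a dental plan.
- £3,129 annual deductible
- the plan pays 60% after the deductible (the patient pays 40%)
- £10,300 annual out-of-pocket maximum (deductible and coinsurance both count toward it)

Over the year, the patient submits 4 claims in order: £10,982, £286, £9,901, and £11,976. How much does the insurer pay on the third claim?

£5,985.60

Claim 1 — £10,982: £3,129 finishes the deductible; £7,853 goes to coinsurance; patient's 40% is £3,141.20. Cost to patient: £6,270.20. OOP to date £6,270.20. Insurer: £10,982 − £6,270.20 = £4,711.80.
Claim 2 — £286: deductible met; 40% of £286 = £114.40. Cost to patient: £114.40. OOP to date £6,384.60. Insurer: £286 − £114.40 = £171.60.
Claim 3 — £9,901: deductible met; 40% of £9,901 = £3,960.40. OOP would hit £10,345 > £10,300, so the cap limits the patient to £10,300 − £6,384.60 = £3,915.40. Insurer: £9,901 − £3,915.40 = £5,985.60.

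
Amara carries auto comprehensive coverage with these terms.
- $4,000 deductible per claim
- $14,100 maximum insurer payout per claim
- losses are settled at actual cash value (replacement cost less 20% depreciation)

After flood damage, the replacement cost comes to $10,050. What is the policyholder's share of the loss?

Actual cash value after 20% depreciation: $10,050 × 80% = $8,040.
Subtract the deductible: $8,040 − $4,000 = $4,040.
That's under the $14,100 cap, so the insurer reimburses the full $4,040.
Policyholder's share is the uncovered remainder: $10,050 − $4,040 = $6,010.

$6,010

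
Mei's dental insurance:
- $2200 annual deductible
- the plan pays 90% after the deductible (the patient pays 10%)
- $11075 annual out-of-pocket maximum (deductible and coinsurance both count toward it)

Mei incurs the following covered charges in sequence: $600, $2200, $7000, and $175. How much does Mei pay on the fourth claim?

$17.50

#1 ($600): fully absorbed by the deductible. Cost to patient: $600. OOP to date $600.
#2 ($2200): $1600 to deductible, leaving $600; 10% of $600 = $60. Patient pays $1660; OOP now $2260.
#3 ($7000): 10% coinsurance on $7000 = $700. Patient pays $700; OOP now $2960.
#4 ($175): deductible met; 10% of $175 = $17.50. Cost to patient: $17.50. OOP to date $2977.50.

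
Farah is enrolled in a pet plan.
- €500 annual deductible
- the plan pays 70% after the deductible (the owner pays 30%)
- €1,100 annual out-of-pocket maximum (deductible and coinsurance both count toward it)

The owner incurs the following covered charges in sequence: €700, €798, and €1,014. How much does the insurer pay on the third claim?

Bill 1, €700: deductible takes €500, €200 remains; 30% of €200 = €60. Owner pays €560; OOP now €560. Plan pays €700 − €560 = €140.
Bill 2, €798: 30% coinsurance on €798 = €239.40. Owner owes €239.40 (running OOP €799.40). Plan pays €798 − €239.40 = €558.60.
Bill 3, €1,014: deductible already satisfied, so owner's share is 30% × €1,014 = €304.20. Adding that to €799.40 gives €1,103.60, past the €1,100 cap; owner pays only €1,100 − €799.40 = €300.60. Insurer: €1,014 − €300.60 = €713.40.

€713.40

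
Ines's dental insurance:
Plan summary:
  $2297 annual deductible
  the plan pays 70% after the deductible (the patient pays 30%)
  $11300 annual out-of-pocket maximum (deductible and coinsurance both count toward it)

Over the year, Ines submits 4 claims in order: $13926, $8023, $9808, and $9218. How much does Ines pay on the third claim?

$2942.40

#1 ($13926): deductible takes $2297, $11629 remains; 30% of $11629 = $3488.70. Patient owes $5785.70 (running OOP $5785.70).
#2 ($8023): 30% coinsurance on $8023 = $2406.90. Patient owes $2406.90 (running OOP $8192.60).
#3 ($9808): 30% coinsurance on $9808 = $2942.40. Patient owes $2942.40 (running OOP $11135).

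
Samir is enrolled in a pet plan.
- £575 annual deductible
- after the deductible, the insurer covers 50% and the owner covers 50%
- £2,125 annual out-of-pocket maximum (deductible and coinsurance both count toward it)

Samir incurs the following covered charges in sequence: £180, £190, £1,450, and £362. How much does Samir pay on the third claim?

£827.50

#1 (£180): all of it applies to the deductible. Owner owes £180 (running OOP £180).
#2 (£190): entire amount goes to the deductible. Owner pays £190; OOP now £370.
#3 (£1,450): £205 to deductible, leaving £1,245; coinsurance £1,245 × 50% = £622.50. Cost to owner: £827.50. OOP to date £1,197.50.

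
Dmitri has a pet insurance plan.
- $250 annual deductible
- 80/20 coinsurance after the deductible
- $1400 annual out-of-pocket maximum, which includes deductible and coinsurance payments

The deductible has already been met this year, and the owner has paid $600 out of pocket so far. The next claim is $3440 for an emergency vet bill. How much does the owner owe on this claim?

$688

With the deductible met, the entire $3440 is subject to coinsurance.
20% of $3440 = $688 falls to the owner.
Cumulative spending $600 + $688 = $1288 stays under the $1400 maximum.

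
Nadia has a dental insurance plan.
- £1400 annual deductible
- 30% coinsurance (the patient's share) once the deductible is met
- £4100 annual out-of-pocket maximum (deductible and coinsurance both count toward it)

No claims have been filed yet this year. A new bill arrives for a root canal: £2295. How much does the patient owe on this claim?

£1668.50

Nothing has been paid toward the £1400 deductible, so the first £1400 of this charge is applied there.
That leaves £2295 − £1400 = £895 for coinsurance.
30% of £895 = £268.50 falls to the patient.
That puts the patient's cost at £1400 + £268.50 = £1668.50 before any cap.
Total out-of-pocket so far would be £0 + £1668.50 = £1668.50, below the £4100 cap — no reduction.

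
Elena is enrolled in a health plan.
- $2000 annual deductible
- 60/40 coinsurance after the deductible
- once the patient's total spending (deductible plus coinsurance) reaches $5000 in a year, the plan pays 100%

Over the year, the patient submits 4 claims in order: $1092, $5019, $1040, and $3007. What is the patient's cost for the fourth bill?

$939.60

Claim 1 ($1092): fully absorbed by the deductible. Cost to patient: $1092. OOP to date $1092.
Claim 2 ($5019): deductible takes $908, $4111 remains; patient's 40% is $1644.40. Patient owes $2552.40 (running OOP $3644.40).
Claim 3 ($1040): 40% coinsurance on $1040 = $416. Cost to patient: $416. OOP to date $4060.40.
Claim 4 ($3007): deductible already satisfied, so patient's share is 40% × $3007 = $1202.80. OOP would hit $5263.20 > $5000, so the cap limits the patient to $5000 − $4060.40 = $939.60.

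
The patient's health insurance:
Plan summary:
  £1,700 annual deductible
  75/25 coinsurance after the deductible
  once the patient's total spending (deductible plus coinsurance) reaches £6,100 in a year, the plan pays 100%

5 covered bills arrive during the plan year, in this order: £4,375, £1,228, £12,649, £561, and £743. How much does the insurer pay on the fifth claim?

£621.25

Claim 1 — £4,375: deductible takes £1,700, £2,675 remains; 25% of £2,675 = £668.75. Patient pays £2,368.75; OOP now £2,368.75. Insurer: £4,375 − £2,368.75 = £2,006.25.
Claim 2 — £1,228: 25% coinsurance on £1,228 = £307. Patient owes £307 (running OOP £2,675.75). Insurer: £1,228 − £307 = £921.
Claim 3 — £12,649: deductible met; 25% of £12,649 = £3,162.25. Cost to patient: £3,162.25. OOP to date £5,838. Insurer: £12,649 − £3,162.25 = £9,486.75.
Claim 4 — £561: deductible met; 25% of £561 = £140.25. Patient owes £140.25 (running OOP £5,978.25). Plan pays £561 − £140.25 = £420.75.
Claim 5 — £743: deductible already satisfied, so patient's share is 25% × £743 = £185.75. Adding that to £5,978.25 gives £6,164, past the £6,100 cap; patient pays only £6,100 − £5,978.25 = £121.75. Insurer: £743 − £121.75 = £621.25.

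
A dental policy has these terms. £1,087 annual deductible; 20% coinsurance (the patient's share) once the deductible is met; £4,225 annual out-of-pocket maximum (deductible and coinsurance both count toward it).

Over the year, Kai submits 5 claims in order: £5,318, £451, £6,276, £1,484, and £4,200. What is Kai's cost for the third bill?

#1 (£5,318): £1,087 finishes the deductible; £4,231 goes to coinsurance; 20% of £4,231 = £846.20. Cost to patient: £1,933.20. OOP to date £1,933.20.
#2 (£451): 20% coinsurance on £451 = £90.20. Cost to patient: £90.20. OOP to date £2,023.40.
#3 (£6,276): deductible met; 20% of £6,276 = £1,255.20. Cost to patient: £1,255.20. OOP to date £3,278.60.

£1,255.20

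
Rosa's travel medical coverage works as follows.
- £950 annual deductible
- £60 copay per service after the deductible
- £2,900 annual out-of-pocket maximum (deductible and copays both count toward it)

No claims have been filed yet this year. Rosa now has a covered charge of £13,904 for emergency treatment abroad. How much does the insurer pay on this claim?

£12,894

The full £950 deductible is still open; £950 of this bill applies to it.
That leaves £13,904 − £950 = £12,954 for the copay.
Copay on this service: £60.
That puts the traveler's cost at £950 + £60 = £1,010 before any cap.
Cumulative spending £0 + £1,010 = £1,010 stays under the £2,900 maximum.
The insurer covers the remainder: £13,904 − £1,010 = £12,894.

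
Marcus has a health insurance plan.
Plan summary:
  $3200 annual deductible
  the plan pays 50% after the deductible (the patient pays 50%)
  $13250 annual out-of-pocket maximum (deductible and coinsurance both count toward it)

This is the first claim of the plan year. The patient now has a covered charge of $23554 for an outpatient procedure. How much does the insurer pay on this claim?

The full $3200 deductible is still open; $3200 of this bill applies to it.
That leaves $23554 − $3200 = $20354 for coinsurance.
50% of $20354 = $10177 falls to the patient.
So the patient owes $3200 + $10177 = $13377 before any cap.
That would bring total out-of-pocket to $13377, past the $13250 cap. The patient is capped at $13250 − $0 = $13250 on this claim.
The insurer covers the remainder: $23554 − $13250 = $10304.

$10304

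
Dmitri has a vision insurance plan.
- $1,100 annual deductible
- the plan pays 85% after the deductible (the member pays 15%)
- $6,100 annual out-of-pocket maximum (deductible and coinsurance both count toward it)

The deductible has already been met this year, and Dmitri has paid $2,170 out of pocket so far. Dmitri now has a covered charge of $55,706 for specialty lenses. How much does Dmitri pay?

The deductible is already satisfied, so the full bill goes to coinsurance.
15% of $55,706 = $8,355.90 falls to the member.
That would bring total out-of-pocket to $10,525.90, past the $6,100 cap. The member is capped at $6,100 − $2,170 = $3,930 on this claim.

$3,930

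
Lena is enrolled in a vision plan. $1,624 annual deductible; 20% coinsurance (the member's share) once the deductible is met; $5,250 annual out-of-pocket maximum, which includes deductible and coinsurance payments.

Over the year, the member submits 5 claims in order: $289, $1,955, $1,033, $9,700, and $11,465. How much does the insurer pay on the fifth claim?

$10,109.60

Claim 1 — $289: entire amount goes to the deductible. Member owes $289 (running OOP $289). Plan pays $289 − $289 = $0.
Claim 2 — $1,955: $1,335 to deductible, leaving $620; 20% of $620 = $124. Member pays $1,459; OOP now $1,748. Plan pays $1,955 − $1,459 = $496.
Claim 3 — $1,033: deductible met; 20% of $1,033 = $206.60. Member owes $206.60 (running OOP $1,954.60). Plan pays $1,033 − $206.60 = $826.40.
Claim 4 — $9,700: deductible already satisfied, so member's share is 20% × $9,700 = $1,940. Member pays $1,940; OOP now $3,894.60. Insurer: $9,700 − $1,940 = $7,760.
Claim 5 — $11,465: deductible met; 20% of $11,465 = $2,293. Adding that to $3,894.60 gives $6,187.60, past the $5,250 cap; member pays only $5,250 − $3,894.60 = $1,355.40. Insurer: $11,465 − $1,355.40 = $10,109.60.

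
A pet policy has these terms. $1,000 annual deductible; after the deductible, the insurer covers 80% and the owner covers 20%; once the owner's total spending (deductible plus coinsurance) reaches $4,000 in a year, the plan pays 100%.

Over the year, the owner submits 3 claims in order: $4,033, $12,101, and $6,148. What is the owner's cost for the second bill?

$2,393.40

Bill 1, $4,033: $1,000 finishes the deductible; $3,033 goes to coinsurance; coinsurance $3,033 × 20% = $606.60. Owner owes $1,606.60 (running OOP $1,606.60).
Bill 2, $12,101: deductible already satisfied, so owner's share is 20% × $12,101 = $2,420.20. Adding that to $1,606.60 gives $4,026.80, past the $4,000 cap; owner pays only $4,000 − $1,606.60 = $2,393.40.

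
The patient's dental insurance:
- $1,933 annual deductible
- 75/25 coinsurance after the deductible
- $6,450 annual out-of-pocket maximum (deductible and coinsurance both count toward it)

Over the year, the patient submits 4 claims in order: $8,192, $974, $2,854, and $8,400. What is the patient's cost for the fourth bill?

Claim 1 ($8,192): $1,933 to deductible, leaving $6,259; patient's 25% is $1,564.75. Patient pays $3,497.75; OOP now $3,497.75.
Claim 2 ($974): deductible already satisfied, so patient's share is 25% × $974 = $243.50. Patient owes $243.50 (running OOP $3,741.25).
Claim 3 ($2,854): deductible already satisfied, so patient's share is 25% × $2,854 = $713.50. Patient owes $713.50 (running OOP $4,454.75).
Claim 4 ($8,400): deductible already satisfied, so patient's share is 25% × $8,400 = $2,100. Adding that to $4,454.75 gives $6,554.75, past the $6,450 cap; patient pays only $6,450 − $4,454.75 = $1,995.25.

$1,995.25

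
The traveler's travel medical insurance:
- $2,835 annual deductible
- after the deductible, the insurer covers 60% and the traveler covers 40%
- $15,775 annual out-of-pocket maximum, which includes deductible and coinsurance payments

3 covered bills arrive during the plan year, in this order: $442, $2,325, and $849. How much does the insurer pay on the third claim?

#1 ($442): entire amount goes to the deductible. Traveler pays $442; OOP now $442. Insurer: $442 − $442 = $0.
#2 ($2,325): fully absorbed by the deductible. Traveler owes $2,325 (running OOP $2,767). Plan pays $2,325 − $2,325 = $0.
#3 ($849): $68 to deductible, leaving $781; traveler's 40% is $312.40. Traveler pays $380.40; OOP now $3,147.40. Insurer: $849 − $380.40 = $468.60.

$468.60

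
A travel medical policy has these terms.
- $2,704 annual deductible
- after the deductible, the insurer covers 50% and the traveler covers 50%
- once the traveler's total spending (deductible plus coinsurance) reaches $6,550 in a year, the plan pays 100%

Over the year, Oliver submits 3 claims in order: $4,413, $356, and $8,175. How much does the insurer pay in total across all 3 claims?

Bill 1, $4,413: $2,704 to deductible, leaving $1,709; 50% of $1,709 = $854.50. Traveler owes $3,558.50 (running OOP $3,558.50). Plan pays $4,413 − $3,558.50 = $854.50.
Bill 2, $356: deductible already satisfied, so traveler's share is 50% × $356 = $178. Cost to traveler: $178. OOP to date $3,736.50. Insurer: $356 − $178 = $178.
Bill 3, $8,175: deductible already satisfied, so traveler's share is 50% × $8,175 = $4,087.50. OOP would hit $7,824 > $6,550, so the cap limits the traveler to $6,550 − $3,736.50 = $2,813.50. Insurer: $8,175 − $2,813.50 = $5,361.50.
Insurer total: $854.50 + $178 + $5,361.50 = $6,394.

$6,394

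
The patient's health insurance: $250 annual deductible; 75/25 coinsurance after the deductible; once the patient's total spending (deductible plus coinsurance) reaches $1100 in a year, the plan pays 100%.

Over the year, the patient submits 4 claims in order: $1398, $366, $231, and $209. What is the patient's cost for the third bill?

$57.75

Claim 1 — $1398: $250 to deductible, leaving $1148; coinsurance $1148 × 25% = $287. Patient pays $537; OOP now $537.
Claim 2 — $366: deductible already satisfied, so patient's share is 25% × $366 = $91.50. Patient pays $91.50; OOP now $628.50.
Claim 3 — $231: 25% coinsurance on $231 = $57.75. Patient pays $57.75; OOP now $686.25.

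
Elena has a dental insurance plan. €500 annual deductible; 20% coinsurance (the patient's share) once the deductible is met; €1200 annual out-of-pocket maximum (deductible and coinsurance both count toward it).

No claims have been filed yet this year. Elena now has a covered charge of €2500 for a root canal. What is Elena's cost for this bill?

The full €500 deductible is still open; €500 of this bill applies to it.
The remaining €2000 (= €2500 − €500) moves to coinsurance.
20% of €2000 = €400 falls to the patient.
So the patient owes €500 + €400 = €900 before any cap.
Cumulative spending €0 + €900 = €900 stays under the €1200 maximum.

€900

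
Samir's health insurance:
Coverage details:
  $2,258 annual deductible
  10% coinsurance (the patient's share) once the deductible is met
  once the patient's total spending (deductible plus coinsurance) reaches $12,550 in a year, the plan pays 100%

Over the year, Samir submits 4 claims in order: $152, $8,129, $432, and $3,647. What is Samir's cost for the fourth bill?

$364.70

Claim 1 — $152: fully absorbed by the deductible. Patient owes $152 (running OOP $152).
Claim 2 — $8,129: $2,106 to deductible, leaving $6,023; 10% of $6,023 = $602.30. Patient pays $2,708.30; OOP now $2,860.30.
Claim 3 — $432: 10% coinsurance on $432 = $43.20. Cost to patient: $43.20. OOP to date $2,903.50.
Claim 4 — $3,647: deductible already satisfied, so patient's share is 10% × $3,647 = $364.70. Cost to patient: $364.70. OOP to date $3,268.20.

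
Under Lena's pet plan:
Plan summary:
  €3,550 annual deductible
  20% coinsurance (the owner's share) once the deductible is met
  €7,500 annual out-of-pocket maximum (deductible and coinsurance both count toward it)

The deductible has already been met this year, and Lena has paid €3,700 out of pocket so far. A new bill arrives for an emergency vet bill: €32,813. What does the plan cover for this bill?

€29,013

The deductible is already satisfied, so the full bill goes to coinsurance.
Owner's 20% share of €32,813 is €6,562.60.
That would bring total out-of-pocket to €10,262.60, past the €7,500 cap. The owner is capped at €7,500 − €3,700 = €3,800 on this claim.
Insurer pays the balance: €32,813 − €3,800 = €29,013.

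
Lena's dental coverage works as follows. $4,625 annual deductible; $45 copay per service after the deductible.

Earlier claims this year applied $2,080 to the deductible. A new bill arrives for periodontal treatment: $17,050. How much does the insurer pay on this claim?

$2,080 of the $4,625 deductible is already met, leaving $2,545.
After the $2,545 deductible portion, $17,050 − $2,545 = $14,505 is subject to the copay.
Copay on this service: $45.
Patient responsibility: $2,545 + $45 = $2,590.
The plan picks up $17,050 − $2,590 = $14,460.

$14,460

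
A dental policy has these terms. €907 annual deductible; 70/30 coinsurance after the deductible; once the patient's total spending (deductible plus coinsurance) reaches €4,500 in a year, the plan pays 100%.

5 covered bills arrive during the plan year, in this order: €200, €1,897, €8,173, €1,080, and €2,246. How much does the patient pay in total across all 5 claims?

€4,500

Claim 1 — €200: fully absorbed by the deductible. Cost to patient: €200. OOP to date €200.
Claim 2 — €1,897: €707 to deductible, leaving €1,190; 30% of €1,190 = €357. Patient pays €1,064; OOP now €1,264.
Claim 3 — €8,173: 30% coinsurance on €8,173 = €2,451.90. Patient owes €2,451.90 (running OOP €3,715.90).
Claim 4 — €1,080: 30% coinsurance on €1,080 = €324. Patient pays €324; OOP now €4,039.90.
Claim 5 — €2,246: deductible met; 30% of €2,246 = €673.80. That would push OOP to €4,713.70, over the €4,500 cap, so patient pays €4,500 − €4,039.90 = €460.10.
Summing the patient's payments: €200 + €1,064 + €2,451.90 + €324 + €460.10 = €4,500.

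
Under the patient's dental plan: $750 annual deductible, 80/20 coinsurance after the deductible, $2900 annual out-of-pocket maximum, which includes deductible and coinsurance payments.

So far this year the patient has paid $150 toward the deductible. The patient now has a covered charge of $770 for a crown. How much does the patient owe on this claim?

Remaining deductible: $750 − $150 = $600.
The remaining $170 (= $770 − $600) moves to coinsurance.
20% of $170 = $34 falls to the patient.
Patient responsibility before any cap: $600 + $34 = $634.
Total out-of-pocket so far would be $150 + $634 = $784, below the $2900 cap — no reduction.

$634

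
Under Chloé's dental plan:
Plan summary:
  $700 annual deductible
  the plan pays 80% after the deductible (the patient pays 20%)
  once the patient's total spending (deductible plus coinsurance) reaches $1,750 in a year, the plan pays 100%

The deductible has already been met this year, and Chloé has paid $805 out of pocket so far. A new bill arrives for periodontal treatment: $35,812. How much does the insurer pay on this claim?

$34,867

The deductible is already satisfied, so the full bill goes to coinsurance.
Coinsurance: $35,812 × 20% = $7,162.40.
That would bring total out-of-pocket to $7,967.40, past the $1,750 cap. The patient is capped at $1,750 − $805 = $945 on this claim.
The insurer covers the remainder: $35,812 − $945 = $34,867.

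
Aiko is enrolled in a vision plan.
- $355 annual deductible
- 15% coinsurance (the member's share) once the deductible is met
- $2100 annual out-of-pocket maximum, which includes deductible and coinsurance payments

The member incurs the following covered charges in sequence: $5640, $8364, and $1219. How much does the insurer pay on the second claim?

$7411.75

Claim 1 ($5640): $355 finishes the deductible; $5285 goes to coinsurance; coinsurance $5285 × 15% = $792.75. Cost to member: $1147.75. OOP to date $1147.75. Insurer: $5640 − $1147.75 = $4492.25.
Claim 2 ($8364): 15% coinsurance on $8364 = $1254.60. OOP would hit $2402.35 > $2100, so the cap limits the member to $2100 − $1147.75 = $952.25. Plan pays $8364 − $952.25 = $7411.75.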